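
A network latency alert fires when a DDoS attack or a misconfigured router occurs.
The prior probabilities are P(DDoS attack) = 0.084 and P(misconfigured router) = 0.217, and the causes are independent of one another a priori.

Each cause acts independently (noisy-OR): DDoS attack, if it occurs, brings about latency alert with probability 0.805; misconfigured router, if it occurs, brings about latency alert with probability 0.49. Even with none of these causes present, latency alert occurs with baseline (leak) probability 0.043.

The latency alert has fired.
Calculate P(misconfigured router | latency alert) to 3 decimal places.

P(misconfigured router | latency alert) ≈ 0.584

Under noisy-OR, P(latency alert | causes) = 1 − (1−0.043)·∏(1−qᵢ) over the active causes.
P(latency alert) = 0.043*0.916*0.783 + 0.51193*0.916*0.217 + 0.813385*0.084*0.783 + 0.904826*0.084*0.217 = 0.030841 + 0.101757 + 0.053498 + 0.016493 = 0.202589
Restricting to configurations with misconfigured router present: 0.101757 + 0.016493 = 0.118250.
So P(misconfigured router | latency alert) = 0.118250/0.202589 ≈ 0.584.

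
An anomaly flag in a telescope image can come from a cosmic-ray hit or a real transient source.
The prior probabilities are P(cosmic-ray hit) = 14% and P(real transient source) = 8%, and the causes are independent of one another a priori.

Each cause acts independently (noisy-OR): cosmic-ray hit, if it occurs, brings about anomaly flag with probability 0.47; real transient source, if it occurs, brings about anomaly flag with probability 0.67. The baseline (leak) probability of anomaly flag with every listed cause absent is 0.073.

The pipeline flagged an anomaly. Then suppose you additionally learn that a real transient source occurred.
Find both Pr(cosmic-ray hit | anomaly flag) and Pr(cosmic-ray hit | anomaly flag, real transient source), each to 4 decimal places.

Pr(cosmic-ray hit | anomaly flag) ≈ 0.4152; Pr(cosmic-ray hit | anomaly flag, real transient source) ≈ 0.1642

Under noisy-OR, P(anomaly flag | causes) = 1 − (1−0.073)·∏(1−qᵢ) over the active causes.
Enumerate the 4 (cosmic-ray hit, real transient source) configurations and weight by the priors:
  P(anomaly flag) = 0.073·0.86·0.92 + 0.69409·0.86·0.08 + 0.50869·0.14·0.92 + 0.837868·0.14·0.08
        = 0.057758 + 0.047753 + 0.065519 + 0.009384 = 0.180414
Keeping only the cosmic-ray hit-present terms gives 0.074903, so
  P(cosmic-ray hit | anomaly flag) = 0.074903 / 0.180414 ≈ 0.4152

Now condition on the additional information:
By total probability over both values of cosmic-ray hit:
  P(anomaly flag | real transient source) = 0.69409*0.86 + 0.837868*0.14
        = 0.596917 + 0.117302 = 0.714219
Keeping only the cosmic-ray hit-present terms gives 0.117302, so
  P(cosmic-ray hit | anomaly flag, real transient source) = 0.117302 / 0.714219 ≈ 0.1642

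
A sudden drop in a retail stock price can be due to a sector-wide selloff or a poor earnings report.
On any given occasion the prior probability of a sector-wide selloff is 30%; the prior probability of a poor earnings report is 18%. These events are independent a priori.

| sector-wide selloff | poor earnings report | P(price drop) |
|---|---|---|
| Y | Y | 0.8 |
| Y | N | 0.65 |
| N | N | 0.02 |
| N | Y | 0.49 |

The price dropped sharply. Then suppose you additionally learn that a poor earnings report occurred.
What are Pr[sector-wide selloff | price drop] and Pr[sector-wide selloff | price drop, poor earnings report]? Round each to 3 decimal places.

Pr[sector-wide selloff | price drop] ≈ 0.735; Pr[sector-wide selloff | price drop, poor earnings report] ≈ 0.412

P(price drop) = 0.02×0.7×0.82 + 0.49×0.7×0.18 + 0.65×0.3×0.82 + 0.8×0.3×0.18 = 0.011480 + 0.061740 + 0.159900 + 0.043200 = 0.276320
The sector-wide selloff-present share is 0.159900 + 0.043200 = 0.203100.
P(sector-wide selloff | price drop) = 0.203100 / 0.276320 ≈ 0.735

Now condition on the additional information:
P(price drop | poor earnings report) = 0.49×0.7 + 0.8×0.3 = 0.343000 + 0.240000 = 0.583000
Of this, 0.240000 comes from 0.8×0.3 (the sector-wide selloff=true cases).
P(sector-wide selloff | price drop, poor earnings report) = 0.240000 / 0.583000 ≈ 0.412
This is intercausal reasoning (explaining away): once poor earnings report accounts for the price drop, sector-wide selloff becomes less likely.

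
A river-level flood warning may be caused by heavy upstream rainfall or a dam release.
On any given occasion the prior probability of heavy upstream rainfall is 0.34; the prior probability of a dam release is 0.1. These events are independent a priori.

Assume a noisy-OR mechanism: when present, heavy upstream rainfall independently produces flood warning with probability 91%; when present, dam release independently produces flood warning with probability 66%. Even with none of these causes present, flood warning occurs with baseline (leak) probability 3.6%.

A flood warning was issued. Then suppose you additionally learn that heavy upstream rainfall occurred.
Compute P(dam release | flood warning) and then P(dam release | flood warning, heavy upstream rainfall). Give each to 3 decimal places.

Under noisy-OR, P(flood warning | causes) = 1 − (1−0.036)·∏(1−qᵢ) over the active causes.
P(flood warning) = 0.036*0.66*0.9 + 0.67224*0.66*0.1 + 0.91324*0.34*0.9 + 0.970502*0.34*0.1 = 0.021384 + 0.044368 + 0.279451 + 0.032997 = 0.378200
The dam release-present share is 0.044368 + 0.032997 = 0.077365.
So P(dam release | flood warning) = 0.077365/0.378200 ≈ 0.205.

Now condition on the additional information:
P(flood warning | heavy upstream rainfall) = 0.91324*0.9 + 0.970502*0.1 = 0.821916 + 0.097050 = 0.918966
The dam release-present share is 0.970502*0.1 = 0.097050.
P(dam release | flood warning, heavy upstream rainfall) = 0.097050 / 0.918966 ≈ 0.106

P(dam release | flood warning) ≈ 0.205; P(dam release | flood warning, heavy upstream rainfall) ≈ 0.106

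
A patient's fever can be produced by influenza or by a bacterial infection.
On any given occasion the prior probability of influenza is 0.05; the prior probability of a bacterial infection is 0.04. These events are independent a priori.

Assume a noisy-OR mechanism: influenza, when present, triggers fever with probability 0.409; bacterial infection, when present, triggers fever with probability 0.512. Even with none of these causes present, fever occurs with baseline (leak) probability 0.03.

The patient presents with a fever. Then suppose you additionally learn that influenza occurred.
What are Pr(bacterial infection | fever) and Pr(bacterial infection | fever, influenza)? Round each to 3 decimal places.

Pr(bacterial infection | fever) ≈ 0.310; Pr(bacterial infection | fever, influenza) ≈ 0.066

Under noisy-OR, P(fever | causes) = 1 − (1−0.03)·∏(1−qᵢ) over the active causes.
P(fever) = 0.03×0.95×0.96 + 0.52664×0.95×0.04 + 0.42673×0.05×0.96 + 0.720244×0.05×0.04 = 0.027360 + 0.020012 + 0.020483 + 0.001440 = 0.069295
The bacterial infection-present share is 0.020012 + 0.001440 = 0.021452.
So P(bacterial infection | fever) = 0.021452/0.069295 ≈ 0.310.

Now also conditioning on influenza=true:
Weight on bacterial infection=true, given the evidence: 0.720244×0.04 = 0.028810
Normalizer over all consistent configurations: 0.42673×0.96 + 0.720244×0.04 = 0.438471
Posterior = 0.028810 / 0.438471 ≈ 0.066
Conditioning on influenza lowers the posterior on bacterial infection: the classic explaining-away effect in a common-effect structure.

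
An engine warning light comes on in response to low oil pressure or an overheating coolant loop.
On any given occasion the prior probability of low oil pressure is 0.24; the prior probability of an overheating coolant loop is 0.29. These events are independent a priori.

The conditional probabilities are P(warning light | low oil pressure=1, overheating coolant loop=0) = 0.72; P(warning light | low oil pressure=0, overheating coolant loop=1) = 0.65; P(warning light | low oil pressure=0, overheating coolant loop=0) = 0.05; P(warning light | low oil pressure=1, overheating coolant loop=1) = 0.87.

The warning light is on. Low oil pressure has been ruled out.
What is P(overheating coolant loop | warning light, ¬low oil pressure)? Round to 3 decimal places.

P(overheating coolant loop | warning light, ¬low oil pressure) ≈ 0.842

By total probability over both values of overheating coolant loop:
  P(warning light | ¬low oil pressure) = 0.05×0.71 + 0.65×0.29
        = 0.035500 + 0.188500 = 0.224000
The terms with overheating coolant loop present sum to 0.188500, so
  P(overheating coolant loop | warning light, ¬low oil pressure) = 0.188500 / 0.224000 ≈ 0.842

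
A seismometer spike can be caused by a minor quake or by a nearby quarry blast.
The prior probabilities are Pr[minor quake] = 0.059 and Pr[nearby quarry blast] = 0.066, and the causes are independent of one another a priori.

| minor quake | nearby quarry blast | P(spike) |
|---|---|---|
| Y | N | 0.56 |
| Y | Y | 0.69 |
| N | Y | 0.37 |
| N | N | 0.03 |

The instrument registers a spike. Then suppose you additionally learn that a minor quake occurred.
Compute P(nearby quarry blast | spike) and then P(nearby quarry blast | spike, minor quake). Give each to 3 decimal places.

P(nearby quarry blast | spike) ≈ 0.310; P(nearby quarry blast | spike, minor quake) ≈ 0.080

Numerator (weight on configurations with nearby quarry blast): 0.022979 + 0.002687 = 0.025666
The normalizing constant is 0.03*0.941*0.934 + 0.37*0.941*0.066 + 0.56*0.059*0.934 + 0.69*0.059*0.066 = 0.082892
P(nearby quarry blast | spike) = 0.025666/0.082892 ≈ 0.310

Now condition on the additional information:
By total probability over both values of nearby quarry blast:
  P(spike | minor quake) = 0.56·0.934 + 0.69·0.066
        = 0.523040 + 0.045540 = 0.568580
The terms with nearby quarry blast present sum to 0.045540, so
  P(nearby quarry blast | spike, minor quake) = 0.045540 / 0.568580 ≈ 0.080
— minor quake explains away the evidence for nearby quarry blast.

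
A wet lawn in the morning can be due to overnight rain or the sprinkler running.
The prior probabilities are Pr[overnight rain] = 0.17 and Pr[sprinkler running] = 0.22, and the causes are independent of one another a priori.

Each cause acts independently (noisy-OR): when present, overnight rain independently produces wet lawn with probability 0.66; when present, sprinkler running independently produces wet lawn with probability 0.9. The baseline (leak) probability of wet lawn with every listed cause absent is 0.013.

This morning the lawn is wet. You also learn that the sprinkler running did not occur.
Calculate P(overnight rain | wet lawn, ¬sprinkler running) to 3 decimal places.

Under noisy-OR, P(wet lawn | causes) = 1 − (1−0.013)·∏(1−qᵢ) over the active causes.
Sum P(wet lawn|·) weighted by the priors over both values of overnight rain:
  P(wet lawn | ¬sprinkler running) = 0.013×0.83 + 0.66442×0.17
        = 0.010790 + 0.112951 = 0.123741
Keeping only the overnight rain-present terms gives 0.112951, so
  P(overnight rain | wet lawn, ¬sprinkler running) = 0.112951 / 0.123741 ≈ 0.913

P(overnight rain | wet lawn, ¬sprinkler running) ≈ 0.913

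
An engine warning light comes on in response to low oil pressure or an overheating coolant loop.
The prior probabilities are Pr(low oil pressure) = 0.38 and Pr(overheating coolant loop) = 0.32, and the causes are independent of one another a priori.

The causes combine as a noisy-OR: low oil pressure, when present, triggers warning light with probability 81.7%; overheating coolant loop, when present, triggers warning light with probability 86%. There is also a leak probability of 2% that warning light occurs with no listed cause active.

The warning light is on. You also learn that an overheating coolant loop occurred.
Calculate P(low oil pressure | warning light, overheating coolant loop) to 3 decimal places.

P(low oil pressure | warning light, overheating coolant loop) ≈ 0.409

Under noisy-OR, P(warning light | causes) = 1 − (1−0.02)·∏(1−qᵢ) over the active causes.
Numerator (weight on configurations with low oil pressure): 0.974892·0.38 = 0.370459
Normalizer over all consistent configurations: 0.8628·0.62 + 0.974892·0.38 = 0.905395
P(low oil pressure | warning light, overheating coolant loop) = 0.370459/0.905395 ≈ 0.409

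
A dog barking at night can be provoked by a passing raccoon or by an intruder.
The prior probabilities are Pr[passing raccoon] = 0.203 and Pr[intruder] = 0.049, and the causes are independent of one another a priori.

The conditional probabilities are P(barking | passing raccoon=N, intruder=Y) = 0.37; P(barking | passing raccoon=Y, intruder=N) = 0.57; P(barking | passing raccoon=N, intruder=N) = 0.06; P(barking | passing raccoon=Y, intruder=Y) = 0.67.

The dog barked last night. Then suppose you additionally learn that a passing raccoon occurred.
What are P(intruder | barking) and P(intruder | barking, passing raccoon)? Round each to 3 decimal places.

Weight on intruder=true, given the evidence: 0.014450 + 0.006664 = 0.021114
The normalizing constant is 0.06*0.797*0.951 + 0.37*0.797*0.049 + 0.57*0.203*0.951 + 0.67*0.203*0.049 = 0.176631
Posterior = 0.021114 / 0.176631 ≈ 0.120

Now condition on the additional information:
By total probability over both values of intruder:
  P(barking | passing raccoon) = 0.57×0.951 + 0.67×0.049
        = 0.542070 + 0.032830 = 0.574900
The terms with intruder present sum to 0.032830, so
  P(intruder | barking, passing raccoon) = 0.032830 / 0.574900 ≈ 0.057
— passing raccoon explains away the evidence for intruder.

P(intruder | barking) ≈ 0.120; P(intruder | barking, passing raccoon) ≈ 0.057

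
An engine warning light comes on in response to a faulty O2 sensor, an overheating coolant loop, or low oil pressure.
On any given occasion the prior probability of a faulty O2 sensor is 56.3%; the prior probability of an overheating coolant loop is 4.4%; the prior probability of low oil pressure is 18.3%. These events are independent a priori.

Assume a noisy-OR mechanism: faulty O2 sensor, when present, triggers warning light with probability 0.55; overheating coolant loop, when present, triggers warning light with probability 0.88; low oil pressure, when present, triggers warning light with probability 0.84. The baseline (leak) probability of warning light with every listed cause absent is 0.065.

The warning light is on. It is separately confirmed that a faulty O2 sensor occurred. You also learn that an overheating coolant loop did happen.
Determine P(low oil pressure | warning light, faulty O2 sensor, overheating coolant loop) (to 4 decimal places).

Under noisy-OR, P(warning light | causes) = 1 − (1−0.065)·∏(1−qᵢ) over the active causes.
For the numerator, keep only low oil pressure=true terms: 0.991922*0.183 = 0.181522
Normalizer over all consistent configurations: 0.94951*0.817 + 0.991922*0.183 = 0.957272
P(low oil pressure | warning light, faulty O2 sensor, overheating coolant loop) = 0.181522/0.957272 ≈ 0.1896

P(low oil pressure | warning light, faulty O2 sensor, overheating coolant loop) ≈ 0.1896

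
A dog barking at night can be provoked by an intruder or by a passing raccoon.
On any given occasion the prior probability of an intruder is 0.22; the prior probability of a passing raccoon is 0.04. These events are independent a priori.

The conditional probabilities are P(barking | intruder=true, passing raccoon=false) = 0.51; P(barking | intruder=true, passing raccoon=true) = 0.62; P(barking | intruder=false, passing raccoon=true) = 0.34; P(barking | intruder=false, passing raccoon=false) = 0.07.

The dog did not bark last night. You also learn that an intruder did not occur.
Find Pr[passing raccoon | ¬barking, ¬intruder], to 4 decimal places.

Pr[passing raccoon | ¬barking, ¬intruder] ≈ 0.0287

P(¬barking | ¬intruder) = 0.93×0.96 + 0.66×0.04 = 0.892800 + 0.026400 = 0.919200
Restricting to configurations with passing raccoon present: 0.66×0.04 = 0.026400.
So P(passing raccoon | ¬barking, ¬intruder) = 0.026400/0.919200 ≈ 0.0287.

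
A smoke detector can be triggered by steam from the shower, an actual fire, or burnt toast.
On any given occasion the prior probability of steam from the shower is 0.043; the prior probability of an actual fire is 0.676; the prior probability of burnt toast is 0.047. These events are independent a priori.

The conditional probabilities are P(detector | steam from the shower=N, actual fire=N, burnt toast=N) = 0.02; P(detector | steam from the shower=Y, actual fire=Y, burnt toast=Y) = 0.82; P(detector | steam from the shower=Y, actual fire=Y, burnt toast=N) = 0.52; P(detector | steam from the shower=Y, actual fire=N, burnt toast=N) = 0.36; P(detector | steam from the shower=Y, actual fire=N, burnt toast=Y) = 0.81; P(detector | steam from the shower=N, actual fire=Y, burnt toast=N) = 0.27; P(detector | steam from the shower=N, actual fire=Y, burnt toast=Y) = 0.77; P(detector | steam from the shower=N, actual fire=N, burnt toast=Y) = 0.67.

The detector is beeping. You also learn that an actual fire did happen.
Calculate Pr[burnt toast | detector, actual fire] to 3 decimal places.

P(detector | actual fire) = 0.27×0.957×0.953 + 0.77×0.957×0.047 + 0.52×0.043×0.953 + 0.82×0.043×0.047 = 0.246246 + 0.034634 + 0.021309 + 0.001657 = 0.303846
The burnt toast-present share is 0.034634 + 0.001657 = 0.036291.
So P(burnt toast | detector, actual fire) = 0.036291/0.303846 ≈ 0.119.

Pr[burnt toast | detector, actual fire] ≈ 0.119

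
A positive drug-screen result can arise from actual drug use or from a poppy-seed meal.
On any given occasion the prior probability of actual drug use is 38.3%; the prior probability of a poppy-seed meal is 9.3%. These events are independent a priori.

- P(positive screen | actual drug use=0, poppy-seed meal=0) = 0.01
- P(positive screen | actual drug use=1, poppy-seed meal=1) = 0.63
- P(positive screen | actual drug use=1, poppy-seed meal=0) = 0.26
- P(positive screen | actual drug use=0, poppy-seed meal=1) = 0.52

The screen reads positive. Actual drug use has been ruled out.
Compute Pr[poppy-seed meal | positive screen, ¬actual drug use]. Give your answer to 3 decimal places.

Sum P(positive screen|·) weighted by the priors over both values of poppy-seed meal:
  P(positive screen | ¬actual drug use) = 0.01*0.907 + 0.52*0.093
        = 0.009070 + 0.048360 = 0.057430
The terms with poppy-seed meal present sum to 0.048360, so
  P(poppy-seed meal | positive screen, ¬actual drug use) = 0.048360 / 0.057430 ≈ 0.842

Pr[poppy-seed meal | positive screen, ¬actual drug use] ≈ 0.842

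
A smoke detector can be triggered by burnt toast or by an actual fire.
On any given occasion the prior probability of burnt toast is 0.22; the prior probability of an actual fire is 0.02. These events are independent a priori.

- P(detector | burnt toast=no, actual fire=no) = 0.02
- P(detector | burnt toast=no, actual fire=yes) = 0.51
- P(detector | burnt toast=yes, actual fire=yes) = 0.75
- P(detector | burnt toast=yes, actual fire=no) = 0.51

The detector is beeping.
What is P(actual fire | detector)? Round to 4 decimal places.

P(actual fire | detector) ≈ 0.0825

Enumerate the 4 (burnt toast, actual fire) configurations and weight by the priors:
  P(detector) = 0.02×0.78×0.98 + 0.51×0.78×0.02 + 0.51×0.22×0.98 + 0.75×0.22×0.02
        = 0.015288 + 0.007956 + 0.109956 + 0.003300 = 0.136500
The terms with actual fire present sum to 0.011256, so
  P(actual fire | detector) = 0.011256 / 0.136500 ≈ 0.0825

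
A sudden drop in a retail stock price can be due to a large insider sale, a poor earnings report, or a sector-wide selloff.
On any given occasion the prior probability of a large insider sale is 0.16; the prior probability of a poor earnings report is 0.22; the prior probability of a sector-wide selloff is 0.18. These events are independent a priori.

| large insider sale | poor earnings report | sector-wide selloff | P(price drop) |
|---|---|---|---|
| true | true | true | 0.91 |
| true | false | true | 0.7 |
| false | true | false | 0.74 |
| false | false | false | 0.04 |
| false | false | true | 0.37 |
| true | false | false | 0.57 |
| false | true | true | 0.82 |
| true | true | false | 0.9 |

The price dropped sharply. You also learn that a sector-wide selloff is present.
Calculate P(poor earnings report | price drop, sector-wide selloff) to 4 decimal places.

P(price drop | sector-wide selloff) = 0.37·0.84·0.78 + 0.82·0.84·0.22 + 0.7·0.16·0.78 + 0.91·0.16·0.22 = 0.242424 + 0.151536 + 0.087360 + 0.032032 = 0.513352
Of this, 0.183568 comes from 0.151536 + 0.032032 (the poor earnings report=true cases).
P(poor earnings report | price drop, sector-wide selloff) = 0.183568 / 0.513352 ≈ 0.3576

P(poor earnings report | price drop, sector-wide selloff) ≈ 0.3576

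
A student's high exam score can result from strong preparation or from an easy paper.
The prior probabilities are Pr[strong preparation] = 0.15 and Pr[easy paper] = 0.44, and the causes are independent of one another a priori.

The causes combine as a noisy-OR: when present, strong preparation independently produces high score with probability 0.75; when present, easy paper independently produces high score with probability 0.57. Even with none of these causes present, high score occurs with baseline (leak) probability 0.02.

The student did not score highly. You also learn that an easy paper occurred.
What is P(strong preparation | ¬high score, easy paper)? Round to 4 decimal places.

Under noisy-OR, P(high score | causes) = 1 − (1−0.02)·∏(1−qᵢ) over the active causes.
P(¬high score | easy paper) = 0.4214·0.85 + 0.10535·0.15 = 0.358190 + 0.015803 = 0.373993
The strong preparation-present share is 0.10535·0.15 = 0.015803.
P(strong preparation | ¬high score, easy paper) = 0.015803 / 0.373993 ≈ 0.0423

P(strong preparation | ¬high score, easy paper) ≈ 0.0423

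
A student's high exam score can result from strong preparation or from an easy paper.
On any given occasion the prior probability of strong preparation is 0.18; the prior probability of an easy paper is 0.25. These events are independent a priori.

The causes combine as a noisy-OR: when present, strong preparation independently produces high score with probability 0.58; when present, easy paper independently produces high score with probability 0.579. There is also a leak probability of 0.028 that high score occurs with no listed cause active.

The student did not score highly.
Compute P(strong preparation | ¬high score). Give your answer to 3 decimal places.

Under noisy-OR, P(high score | causes) = 1 − (1−0.028)·∏(1−qᵢ) over the active causes.
By total probability over the 4 (strong preparation, easy paper) configurations:
  P(¬high score) = 0.972·0.82·0.75 + 0.409212·0.82·0.25 + 0.40824·0.18·0.75 + 0.171869·0.18·0.25
        = 0.597780 + 0.083888 + 0.055112 + 0.007734 = 0.744514
The terms with strong preparation present sum to 0.062846, so
  P(strong preparation | ¬high score) = 0.062846 / 0.744514 ≈ 0.084

P(strong preparation | ¬high score) ≈ 0.084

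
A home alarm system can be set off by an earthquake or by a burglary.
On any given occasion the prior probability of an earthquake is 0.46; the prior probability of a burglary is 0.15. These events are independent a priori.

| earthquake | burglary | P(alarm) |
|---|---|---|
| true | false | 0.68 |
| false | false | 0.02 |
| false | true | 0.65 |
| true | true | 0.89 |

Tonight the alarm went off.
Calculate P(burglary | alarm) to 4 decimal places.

By total probability over the 4 (earthquake, burglary) configurations:
  P(alarm) = 0.02*0.54*0.85 + 0.65*0.54*0.15 + 0.68*0.46*0.85 + 0.89*0.46*0.15
        = 0.009180 + 0.052650 + 0.265880 + 0.061410 = 0.389120
The terms with burglary present sum to 0.114060, so
  P(burglary | alarm) = 0.114060 / 0.389120 ≈ 0.2931

P(burglary | alarm) ≈ 0.2931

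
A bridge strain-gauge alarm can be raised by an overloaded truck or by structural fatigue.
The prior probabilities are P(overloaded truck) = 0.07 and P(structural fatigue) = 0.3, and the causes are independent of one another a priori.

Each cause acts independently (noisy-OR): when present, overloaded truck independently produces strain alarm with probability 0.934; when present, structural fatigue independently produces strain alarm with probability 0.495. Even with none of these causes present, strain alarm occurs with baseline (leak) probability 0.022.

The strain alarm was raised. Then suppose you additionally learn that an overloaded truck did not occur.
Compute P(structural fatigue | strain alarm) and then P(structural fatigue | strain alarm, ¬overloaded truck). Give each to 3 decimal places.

P(structural fatigue | strain alarm) ≈ 0.729; P(structural fatigue | strain alarm, ¬overloaded truck) ≈ 0.908

Under noisy-OR, P(strain alarm | causes) = 1 − (1−0.022)·∏(1−qᵢ) over the active causes.
For the numerator, keep only structural fatigue=true terms: 0.141205 + 0.020315 = 0.161520
Normalizer over all consistent configurations: 0.022*0.93*0.7 + 0.50611*0.93*0.3 + 0.935452*0.07*0.7 + 0.967403*0.07*0.3 = 0.221679
Posterior = 0.161520 / 0.221679 ≈ 0.729

Now also conditioning on overloaded truck≠true:
P(strain alarm | ¬overloaded truck) = 0.022*0.7 + 0.50611*0.3 = 0.015400 + 0.151833 = 0.167233
The structural fatigue-present share is 0.50611*0.3 = 0.151833.
P(structural fatigue | strain alarm, ¬overloaded truck) = 0.151833 / 0.167233 ≈ 0.908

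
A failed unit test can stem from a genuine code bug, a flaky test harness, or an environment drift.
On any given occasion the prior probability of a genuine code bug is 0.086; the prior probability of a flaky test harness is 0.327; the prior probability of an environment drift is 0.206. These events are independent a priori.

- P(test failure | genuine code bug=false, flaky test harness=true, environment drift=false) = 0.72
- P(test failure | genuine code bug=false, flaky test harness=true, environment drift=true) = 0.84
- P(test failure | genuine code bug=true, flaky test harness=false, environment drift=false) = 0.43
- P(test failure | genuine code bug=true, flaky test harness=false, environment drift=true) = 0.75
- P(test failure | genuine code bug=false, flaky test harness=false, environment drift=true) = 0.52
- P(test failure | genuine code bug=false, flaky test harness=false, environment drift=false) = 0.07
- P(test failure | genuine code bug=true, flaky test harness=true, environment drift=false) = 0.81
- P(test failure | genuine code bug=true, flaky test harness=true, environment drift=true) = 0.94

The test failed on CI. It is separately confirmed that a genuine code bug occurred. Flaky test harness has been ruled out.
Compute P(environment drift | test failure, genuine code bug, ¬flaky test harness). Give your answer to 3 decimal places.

Enumerate both values of environment drift and weight by the priors:
  P(test failure | genuine code bug, ¬flaky test harness) = 0.43*0.794 + 0.75*0.206
        = 0.341420 + 0.154500 = 0.495920
Keeping only the environment drift-present terms gives 0.154500, so
  P(environment drift | test failure, genuine code bug, ¬flaky test harness) = 0.154500 / 0.495920 ≈ 0.312

P(environment drift | test failure, genuine code bug, ¬flaky test harness) ≈ 0.312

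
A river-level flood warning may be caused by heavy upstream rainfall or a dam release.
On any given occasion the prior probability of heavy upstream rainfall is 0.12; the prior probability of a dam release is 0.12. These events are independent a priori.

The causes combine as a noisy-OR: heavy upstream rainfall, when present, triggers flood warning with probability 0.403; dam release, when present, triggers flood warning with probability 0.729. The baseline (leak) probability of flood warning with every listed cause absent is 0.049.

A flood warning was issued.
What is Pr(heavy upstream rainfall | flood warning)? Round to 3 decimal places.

Pr(heavy upstream rainfall | flood warning) ≈ 0.332

Under noisy-OR, P(flood warning | causes) = 1 − (1−0.049)·∏(1−qᵢ) over the active causes.
P(flood warning) = 0.049·0.88·0.88 + 0.742279·0.88·0.12 + 0.432253·0.12·0.88 + 0.846141·0.12·0.12 = 0.037946 + 0.078385 + 0.045646 + 0.012184 = 0.174161
Of this, 0.057830 comes from 0.045646 + 0.012184 (the heavy upstream rainfall=true cases).
Hence the posterior is 0.057830/0.174161 ≈ 0.332.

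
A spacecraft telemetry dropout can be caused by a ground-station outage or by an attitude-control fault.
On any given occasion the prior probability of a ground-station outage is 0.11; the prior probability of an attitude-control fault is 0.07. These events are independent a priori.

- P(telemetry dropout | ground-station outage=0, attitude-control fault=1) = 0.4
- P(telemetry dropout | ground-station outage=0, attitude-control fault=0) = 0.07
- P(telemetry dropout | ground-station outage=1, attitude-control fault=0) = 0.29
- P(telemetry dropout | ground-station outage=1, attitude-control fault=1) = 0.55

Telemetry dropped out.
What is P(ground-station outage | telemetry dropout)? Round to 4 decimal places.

By total probability over the 4 (ground-station outage, attitude-control fault) configurations:
  P(telemetry dropout) = 0.07×0.89×0.93 + 0.4×0.89×0.07 + 0.29×0.11×0.93 + 0.55×0.11×0.07
        = 0.057939 + 0.024920 + 0.029667 + 0.004235 = 0.116761
Configurations with ground-station outage contribute 0.033902, so
  P(ground-station outage | telemetry dropout) = 0.033902 / 0.116761 ≈ 0.2904

P(ground-station outage | telemetry dropout) ≈ 0.2904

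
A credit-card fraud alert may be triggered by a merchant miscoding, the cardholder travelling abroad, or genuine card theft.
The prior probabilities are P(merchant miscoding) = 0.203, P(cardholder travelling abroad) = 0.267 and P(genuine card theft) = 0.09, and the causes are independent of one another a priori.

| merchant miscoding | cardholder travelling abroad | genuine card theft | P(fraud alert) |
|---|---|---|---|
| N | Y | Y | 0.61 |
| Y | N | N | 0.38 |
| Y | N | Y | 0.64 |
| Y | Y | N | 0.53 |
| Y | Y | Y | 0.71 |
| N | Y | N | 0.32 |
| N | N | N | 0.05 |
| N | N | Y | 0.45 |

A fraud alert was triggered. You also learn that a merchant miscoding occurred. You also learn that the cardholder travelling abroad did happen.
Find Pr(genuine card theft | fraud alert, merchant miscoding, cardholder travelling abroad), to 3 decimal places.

Pr(genuine card theft | fraud alert, merchant miscoding, cardholder travelling abroad) ≈ 0.117

Numerator (weight on configurations with genuine card theft): 0.71·0.09 = 0.063900
The normalizing constant is 0.53·0.91 + 0.71·0.09 = 0.546200
P(genuine card theft | fraud alert, merchant miscoding, cardholder travelling abroad) = 0.063900/0.546200 ≈ 0.117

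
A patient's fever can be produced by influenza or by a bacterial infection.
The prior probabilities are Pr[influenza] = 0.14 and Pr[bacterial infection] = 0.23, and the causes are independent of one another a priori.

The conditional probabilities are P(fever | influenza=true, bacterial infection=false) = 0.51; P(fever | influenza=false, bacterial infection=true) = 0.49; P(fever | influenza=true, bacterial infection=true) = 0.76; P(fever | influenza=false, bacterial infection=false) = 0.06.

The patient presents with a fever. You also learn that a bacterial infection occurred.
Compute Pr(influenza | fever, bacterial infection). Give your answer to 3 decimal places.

Weight on influenza=true, given the evidence: 0.76×0.14 = 0.106400
Denominator P(fever | bacterial infection): 0.49×0.86 + 0.76×0.14 = 0.527800
Posterior = 0.106400 / 0.527800 ≈ 0.202

Pr(influenza | fever, bacterial infection) ≈ 0.202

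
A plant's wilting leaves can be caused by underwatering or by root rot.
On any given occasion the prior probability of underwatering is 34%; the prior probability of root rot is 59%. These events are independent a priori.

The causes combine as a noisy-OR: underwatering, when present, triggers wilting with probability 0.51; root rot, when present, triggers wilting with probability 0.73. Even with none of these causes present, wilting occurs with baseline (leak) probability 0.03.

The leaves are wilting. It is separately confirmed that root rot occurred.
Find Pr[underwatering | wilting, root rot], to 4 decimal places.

Pr[underwatering | wilting, root rot] ≈ 0.3783

Under noisy-OR, P(wilting | causes) = 1 − (1−0.03)·∏(1−qᵢ) over the active causes.
Enumerate both values of underwatering and weight by the priors:
  P(wilting | root rot) = 0.7381*0.66 + 0.871669*0.34
        = 0.487146 + 0.296367 = 0.783513
The terms with underwatering present sum to 0.296367, so
  P(underwatering | wilting, root rot) = 0.296367 / 0.783513 ≈ 0.3783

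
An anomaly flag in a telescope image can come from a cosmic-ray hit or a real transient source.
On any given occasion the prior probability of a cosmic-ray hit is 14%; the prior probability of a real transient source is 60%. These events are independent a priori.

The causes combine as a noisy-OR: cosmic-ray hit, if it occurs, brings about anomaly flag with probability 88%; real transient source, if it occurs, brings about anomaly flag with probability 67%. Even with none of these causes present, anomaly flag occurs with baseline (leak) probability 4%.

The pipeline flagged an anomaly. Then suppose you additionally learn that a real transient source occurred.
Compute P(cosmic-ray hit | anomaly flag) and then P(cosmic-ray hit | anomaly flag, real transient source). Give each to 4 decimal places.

P(cosmic-ray hit | anomaly flag) ≈ 0.2625; P(cosmic-ray hit | anomaly flag, real transient source) ≈ 0.1865

Under noisy-OR, P(anomaly flag | causes) = 1 − (1−0.04)·∏(1−qᵢ) over the active causes.
P(anomaly flag) = 0.04×0.86×0.4 + 0.6832×0.86×0.6 + 0.8848×0.14×0.4 + 0.961984×0.14×0.6 = 0.013760 + 0.352531 + 0.049549 + 0.080807 = 0.496647
Restricting to configurations with cosmic-ray hit present: 0.049549 + 0.080807 = 0.130356.
So P(cosmic-ray hit | anomaly flag) = 0.130356/0.496647 ≈ 0.2625.

Now also conditioning on real transient source=true:
Sum P(anomaly flag|·) weighted by the priors over both values of cosmic-ray hit:
  P(anomaly flag | real transient source) = 0.6832×0.86 + 0.961984×0.14
        = 0.587552 + 0.134678 = 0.722230
Keeping only the cosmic-ray hit-present terms gives 0.134678, so
  P(cosmic-ray hit | anomaly flag, real transient source) = 0.134678 / 0.722230 ≈ 0.1865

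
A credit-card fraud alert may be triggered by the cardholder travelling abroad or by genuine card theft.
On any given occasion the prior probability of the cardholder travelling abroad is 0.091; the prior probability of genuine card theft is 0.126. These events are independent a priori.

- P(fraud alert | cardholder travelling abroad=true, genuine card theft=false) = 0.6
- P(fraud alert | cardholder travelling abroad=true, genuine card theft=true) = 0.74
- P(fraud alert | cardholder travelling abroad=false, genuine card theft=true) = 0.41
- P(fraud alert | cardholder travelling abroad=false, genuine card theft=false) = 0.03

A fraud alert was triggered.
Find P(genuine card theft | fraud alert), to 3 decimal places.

P(genuine card theft | fraud alert) ≈ 0.437

Weight on genuine card theft=true, given the evidence: 0.046959 + 0.008485 = 0.055444
The normalizing constant is 0.03×0.909×0.874 + 0.41×0.909×0.126 + 0.6×0.091×0.874 + 0.74×0.091×0.126 = 0.126998
P(genuine card theft | fraud alert) = 0.055444/0.126998 ≈ 0.437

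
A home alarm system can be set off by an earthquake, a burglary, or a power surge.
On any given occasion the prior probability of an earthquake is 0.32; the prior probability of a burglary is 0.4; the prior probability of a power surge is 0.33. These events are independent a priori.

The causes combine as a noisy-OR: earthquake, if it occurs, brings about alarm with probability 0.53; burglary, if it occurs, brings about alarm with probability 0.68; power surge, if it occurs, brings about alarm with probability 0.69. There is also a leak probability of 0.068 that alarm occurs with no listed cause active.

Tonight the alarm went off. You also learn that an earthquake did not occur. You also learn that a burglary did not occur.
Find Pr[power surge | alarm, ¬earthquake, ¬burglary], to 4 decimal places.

Pr[power surge | alarm, ¬earthquake, ¬burglary] ≈ 0.8374

Under noisy-OR, P(alarm | causes) = 1 − (1−0.068)·∏(1−qᵢ) over the active causes.
P(alarm | ¬earthquake, ¬burglary) = 0.068×0.67 + 0.71108×0.33 = 0.045560 + 0.234656 = 0.280216
Restricting to configurations with power surge present: 0.71108×0.33 = 0.234656.
P(power surge | alarm, ¬earthquake, ¬burglary) = 0.234656 / 0.280216 ≈ 0.8374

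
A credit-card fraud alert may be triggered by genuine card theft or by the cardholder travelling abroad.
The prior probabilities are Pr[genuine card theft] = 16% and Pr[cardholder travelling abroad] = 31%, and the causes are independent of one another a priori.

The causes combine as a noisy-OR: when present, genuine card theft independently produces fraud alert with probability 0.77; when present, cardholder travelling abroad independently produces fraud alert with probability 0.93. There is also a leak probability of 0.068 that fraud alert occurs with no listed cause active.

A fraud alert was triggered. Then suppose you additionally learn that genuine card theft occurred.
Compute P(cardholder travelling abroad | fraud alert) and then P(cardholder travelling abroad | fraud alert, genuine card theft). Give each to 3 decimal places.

P(cardholder travelling abroad | fraud alert) ≈ 0.699; P(cardholder travelling abroad | fraud alert, genuine card theft) ≈ 0.360

Under noisy-OR, P(fraud alert | causes) = 1 − (1−0.068)·∏(1−qᵢ) over the active causes.
Sum P(fraud alert|·) weighted by the priors over the 4 (genuine card theft, cardholder travelling abroad) configurations:
  P(fraud alert) = 0.068·0.84·0.69 + 0.93476·0.84·0.31 + 0.78564·0.16·0.69 + 0.984995·0.16·0.31
        = 0.039413 + 0.243412 + 0.086735 + 0.048856 = 0.418416
The terms with cardholder travelling abroad present sum to 0.292268, so
  P(cardholder travelling abroad | fraud alert) = 0.292268 / 0.418416 ≈ 0.699

Now condition on the additional information:
By total probability over both values of cardholder travelling abroad:
  P(fraud alert | genuine card theft) = 0.78564×0.69 + 0.984995×0.31
        = 0.542092 + 0.305348 = 0.847440
The terms with cardholder travelling abroad present sum to 0.305348, so
  P(cardholder travelling abroad | fraud alert, genuine card theft) = 0.305348 / 0.847440 ≈ 0.360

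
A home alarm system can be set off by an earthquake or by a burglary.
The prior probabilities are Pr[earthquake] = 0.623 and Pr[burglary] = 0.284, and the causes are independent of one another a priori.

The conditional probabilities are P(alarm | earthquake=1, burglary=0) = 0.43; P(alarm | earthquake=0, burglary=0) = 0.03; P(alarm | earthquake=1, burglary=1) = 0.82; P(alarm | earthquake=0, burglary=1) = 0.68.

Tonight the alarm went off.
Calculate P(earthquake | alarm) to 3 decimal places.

P(earthquake | alarm) ≈ 0.806

Enumerate the 4 (earthquake, burglary) configurations and weight by the priors:
  P(alarm) = 0.03·0.377·0.716 + 0.68·0.377·0.284 + 0.43·0.623·0.716 + 0.82·0.623·0.284
        = 0.008098 + 0.072806 + 0.191809 + 0.145084 = 0.417797
Configurations with earthquake contribute 0.336893, so
  P(earthquake | alarm) = 0.336893 / 0.417797 ≈ 0.806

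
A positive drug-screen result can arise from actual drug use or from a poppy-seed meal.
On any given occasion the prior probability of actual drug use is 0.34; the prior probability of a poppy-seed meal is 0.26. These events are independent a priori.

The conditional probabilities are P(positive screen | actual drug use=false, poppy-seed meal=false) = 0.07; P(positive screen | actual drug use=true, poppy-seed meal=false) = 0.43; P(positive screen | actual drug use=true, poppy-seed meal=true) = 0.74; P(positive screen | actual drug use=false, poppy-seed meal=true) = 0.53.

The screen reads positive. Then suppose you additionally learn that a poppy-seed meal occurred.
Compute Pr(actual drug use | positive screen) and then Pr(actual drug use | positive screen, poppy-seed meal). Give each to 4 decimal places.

Pr(actual drug use | positive screen) ≈ 0.5811; Pr(actual drug use | positive screen, poppy-seed meal) ≈ 0.4184

For the numerator, keep only actual drug use=true terms: 0.108188 + 0.065416 = 0.173604
Normalizer over all consistent configurations: 0.07·0.66·0.74 + 0.53·0.66·0.26 + 0.43·0.34·0.74 + 0.74·0.34·0.26 = 0.298740
P(actual drug use | positive screen) = 0.173604/0.298740 ≈ 0.5811

With the extra evidence:
For the numerator, keep only actual drug use=true terms: 0.74*0.34 = 0.251600
Normalizer over all consistent configurations: 0.53*0.66 + 0.74*0.34 = 0.601400
Posterior = 0.251600 / 0.601400 ≈ 0.4184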